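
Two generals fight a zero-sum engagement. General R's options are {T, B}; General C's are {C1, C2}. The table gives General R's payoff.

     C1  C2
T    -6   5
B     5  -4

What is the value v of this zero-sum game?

1/20

Row minima: T → -6, B → -4; maximin = -4.
Column maxima: C1 → 5, C2 → 5; minimax = 5.
-4 ≠ 5, so there is no saddle point; optimal play is mixed.
Let General R play T with probability p. Expected payoff against C1: (-6)p + 5(1−p) = −11p + 5; against C2: 5p + (-4)(1−p) = 9p − 4.
Setting these equal: −11p + 5 = 9p − 4 ⇒ −20p = -9 ⇒ p = 9/20, and the value is (-11)·(9/20) + 5 = 1/20.
For General C: with q = P(C1), equating T's and B's payoffs gives −11q + 5 = 9q − 4 ⇒ q = 9/20.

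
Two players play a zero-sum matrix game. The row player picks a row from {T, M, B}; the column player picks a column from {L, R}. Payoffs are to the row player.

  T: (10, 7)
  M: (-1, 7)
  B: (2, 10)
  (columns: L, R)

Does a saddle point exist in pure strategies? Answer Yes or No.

No

Row minima: T → 7, M → -1, B → 2; maximin = 7.
Column maxima: L → 10, R → 10; minimax = 10.
7 ≠ 10, so no pure-strategy equilibrium exists.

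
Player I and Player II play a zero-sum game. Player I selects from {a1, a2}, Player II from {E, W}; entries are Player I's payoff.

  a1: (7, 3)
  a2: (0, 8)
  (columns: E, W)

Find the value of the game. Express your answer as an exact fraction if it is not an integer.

14/3

Row minima: a1 → 3, a2 → 0; maximin = 3.
Column maxima: E → 7, W → 8; minimax = 7.
3 ≠ 7, so there is no saddle point; optimal play is mixed.
Let Player I play a1 with probability p. Expected payoff against E: 7p + 0(1−p) = 7p; against W: 3p + 8(1−p) = −5p + 8.
Setting these equal: 7p = −5p + 8 ⇒ 12p = 8 ⇒ p = 2/3, and the value is (7)·(2/3) = 14/3.
For Player II: with q = P(E), equating a1's and a2's payoffs gives 4q + 3 = −8q + 8 ⇒ q = 5/12.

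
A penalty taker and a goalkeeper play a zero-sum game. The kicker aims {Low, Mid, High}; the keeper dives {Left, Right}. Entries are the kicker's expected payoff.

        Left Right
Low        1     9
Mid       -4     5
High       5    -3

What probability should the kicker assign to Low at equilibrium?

Row minima: Low → 1, Mid → -4, High → -3; maximin = 1.
Column maxima: Left → 5, Right → 9; minimax = 5.
1 ≠ 5, so there is no saddle point; optimal play is mixed.
Mid is strictly dominated by Low, so the kicker never plays it.
On the remaining 2×2 (Low, High vs Left, Right):
Let the kicker play Low with probability p. Expected payoff against Left: 1p + 5(1−p) = −4p + 5; against Right: 9p + (-3)(1−p) = 12p − 3.
Setting these equal: −4p + 5 = 12p − 3 ⇒ −16p = -8 ⇒ p = 1/2, and the value is (-4)·(1/2) + 5 = 3.
For the keeper: with q = P(Left), equating Low's and High's payoffs gives −8q + 9 = 8q − 3 ⇒ q = 3/4.

1/2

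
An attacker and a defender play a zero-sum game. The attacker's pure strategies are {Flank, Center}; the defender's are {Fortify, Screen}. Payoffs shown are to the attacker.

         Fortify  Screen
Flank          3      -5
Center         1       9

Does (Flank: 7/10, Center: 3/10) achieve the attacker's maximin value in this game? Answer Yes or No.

Against Fortify this mix gives (7/10)·3 + (3/10)·1 = 12/5.
Against Screen this mix gives (7/10)·(-5) + (3/10)·9 = -4/5.
The defender will play Screen, holding the attacker to -4/5. Shifting weight toward the row that does better against Screen would raise this floor (the equalizing mix achieves 2 against both Screen and Fortify), so the proposed strategy is not optimal.

No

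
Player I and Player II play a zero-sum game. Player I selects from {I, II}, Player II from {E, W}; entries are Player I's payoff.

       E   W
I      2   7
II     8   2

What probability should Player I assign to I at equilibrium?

Row minima: I → 2, II → 2; maximin = 2.
Column maxima: E → 8, W → 7; minimax = 7.
2 ≠ 7, so there is no saddle point; optimal play is mixed.
Let Player I play I with probability p. Expected payoff against E: 2p + 8(1−p) = −6p + 8; against W: 7p + 2(1−p) = 5p + 2.
Setting these equal: −6p + 8 = 5p + 2 ⇒ −11p = -6 ⇒ p = 6/11, and the value is (-6)·(6/11) + 8 = 52/11.
For Player II: with q = P(E), equating I's and II's payoffs gives −5q + 7 = 6q + 2 ⇒ q = 5/11.

6/11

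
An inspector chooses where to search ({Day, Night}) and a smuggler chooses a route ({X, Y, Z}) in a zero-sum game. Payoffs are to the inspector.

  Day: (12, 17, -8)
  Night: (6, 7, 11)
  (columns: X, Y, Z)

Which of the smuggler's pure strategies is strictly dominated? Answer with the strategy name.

X holds the inspector's payoff strictly below Y in every row: 12 < 17, 6 < 7.
So Y is strictly dominated for the smuggler.

Y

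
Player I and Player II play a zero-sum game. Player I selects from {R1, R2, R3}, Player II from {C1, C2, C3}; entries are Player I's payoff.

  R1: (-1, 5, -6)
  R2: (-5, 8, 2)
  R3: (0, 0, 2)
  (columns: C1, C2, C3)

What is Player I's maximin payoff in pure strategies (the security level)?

0

Row minima: R1 → -6, R2 → -5, R3 → 0.
The best of these is 0.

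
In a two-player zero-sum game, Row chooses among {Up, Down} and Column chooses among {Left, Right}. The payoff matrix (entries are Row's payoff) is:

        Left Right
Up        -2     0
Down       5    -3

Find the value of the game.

Row minima: Up → -2, Down → -3; maximin = -2.
Column maxima: Left → 5, Right → 0; minimax = 0.
-2 ≠ 0, so there is no saddle point; optimal play is mixed.
Let Row play Up with probability p. Expected payoff against Left: (-2)p + 5(1−p) = −7p + 5; against Right: 0p + (-3)(1−p) = 3p − 3.
Setting these equal: −7p + 5 = 3p − 3 ⇒ −10p = -8 ⇒ p = 4/5, and the value is (-7)·(4/5) + 5 = -3/5.
For Column: with q = P(Left), equating Up's and Down's payoffs gives −2q = 8q − 3 ⇒ q = 3/10.

-3/5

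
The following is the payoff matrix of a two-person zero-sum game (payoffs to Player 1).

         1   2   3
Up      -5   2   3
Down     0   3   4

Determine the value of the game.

0

Row minima: Up → -5, Down → 0; maximin = 0.
Column maxima: 1 → 0, 2 → 3, 3 → 4; minimax = 0.
Since maximin = minimax = 0, there is a saddle point and the value is 0.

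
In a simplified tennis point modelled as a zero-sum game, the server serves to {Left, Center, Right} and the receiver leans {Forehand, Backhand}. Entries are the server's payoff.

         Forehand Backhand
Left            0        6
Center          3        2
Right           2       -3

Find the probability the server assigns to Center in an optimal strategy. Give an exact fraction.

6/7

Row minima: Left → 0, Center → 2, Right → -3; maximin = 2.
Column maxima: Forehand → 3, Backhand → 6; minimax = 3.
2 ≠ 3, so there is no saddle point; optimal play is mixed.
Right is strictly dominated by Center, so the server never plays it.
On the remaining 2×2 (Left, Center vs Forehand, Backhand):
Let the server play Left with probability p. Expected payoff against Forehand: 0p + 3(1−p) = −3p + 3; against Backhand: 6p + 2(1−p) = 4p + 2.
Setting these equal: −3p + 3 = 4p + 2 ⇒ −7p = -1 ⇒ p = 1/7, and the value is (-3)·(1/7) + 3 = 18/7.
For the receiver: with q = P(Forehand), equating Left's and Center's payoffs gives −6q + 6 = q + 2 ⇒ q = 4/7.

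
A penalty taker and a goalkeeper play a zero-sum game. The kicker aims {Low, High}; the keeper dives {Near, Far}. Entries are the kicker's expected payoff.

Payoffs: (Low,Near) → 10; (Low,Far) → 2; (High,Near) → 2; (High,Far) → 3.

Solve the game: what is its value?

Row minima: Low → 2, High → 2; maximin = 2.
Column maxima: Near → 10, Far → 3; minimax = 3.
2 ≠ 3, so there is no saddle point; optimal play is mixed.
Let the kicker play Low with probability p. Expected payoff against Near: 10p + 2(1−p) = 8p + 2; against Far: 2p + 3(1−p) = −p + 3.
Setting these equal: 8p + 2 = −p + 3 ⇒ 9p = 1 ⇒ p = 1/9, and the value is (8)·(1/9) + 2 = 26/9.
For the keeper: with q = P(Near), equating Low's and High's payoffs gives 8q + 2 = −q + 3 ⇒ q = 1/9.

26/9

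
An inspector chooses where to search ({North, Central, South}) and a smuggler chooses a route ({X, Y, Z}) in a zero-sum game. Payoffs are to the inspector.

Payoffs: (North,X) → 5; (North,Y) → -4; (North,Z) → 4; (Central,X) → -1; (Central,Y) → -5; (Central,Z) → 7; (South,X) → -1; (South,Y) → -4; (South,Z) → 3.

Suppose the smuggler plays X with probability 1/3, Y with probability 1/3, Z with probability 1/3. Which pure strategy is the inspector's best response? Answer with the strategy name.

Expected payoff of North: (1/3)·5 + (1/3)·(-4) + (1/3)·4 = 5/3.
Expected payoff of Central: (1/3)·(-1) + (1/3)·(-5) + (1/3)·7 = 1/3.
Expected payoff of South: (1/3)·(-1) + (1/3)·(-4) + (1/3)·3 = -2/3.
The largest is 5/3, so the inspector's best response is North.

North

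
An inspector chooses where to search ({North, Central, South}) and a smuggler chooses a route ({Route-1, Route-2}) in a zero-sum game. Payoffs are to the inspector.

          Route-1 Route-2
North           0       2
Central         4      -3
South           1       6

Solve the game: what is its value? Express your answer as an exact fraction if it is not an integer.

9/4

Row minima: North → 0, Central → -3, South → 1; maximin = 1.
Column maxima: Route-1 → 4, Route-2 → 6; minimax = 4.
1 ≠ 4, so there is no saddle point; optimal play is mixed.
North is strictly dominated by South, so the inspector never plays it.
On the remaining 2×2 (Central, South vs Route-1, Route-2):
Let the inspector play Central with probability p. Expected payoff against Route-1: 4p + 1(1−p) = 3p + 1; against Route-2: (-3)p + 6(1−p) = −9p + 6.
Setting these equal: 3p + 1 = −9p + 6 ⇒ 12p = 5 ⇒ p = 5/12, and the value is (3)·(5/12) + 1 = 9/4.
For the smuggler: with q = P(Route-1), equating Central's and South's payoffs gives 7q − 3 = −5q + 6 ⇒ q = 3/4.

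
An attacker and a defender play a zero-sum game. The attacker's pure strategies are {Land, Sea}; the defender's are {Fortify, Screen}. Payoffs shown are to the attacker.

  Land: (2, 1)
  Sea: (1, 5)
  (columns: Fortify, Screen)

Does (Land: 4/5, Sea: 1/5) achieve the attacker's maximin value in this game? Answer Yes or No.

Yes

Against Fortify this mix gives (4/5)·2 + (1/5)·1 = 9/5.
Against Screen this mix gives (4/5)·1 + (1/5)·5 = 9/5.
All of the defender's active replies (Fortify, Screen) yield 9/5, and no column does worse for the attacker. The mix makes the defender indifferent and guarantees 9/5, so it is optimal.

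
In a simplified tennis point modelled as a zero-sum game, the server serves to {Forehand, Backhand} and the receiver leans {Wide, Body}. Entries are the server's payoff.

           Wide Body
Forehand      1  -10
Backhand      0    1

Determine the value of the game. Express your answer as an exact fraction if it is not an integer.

1/12

Row minima: Forehand → -10, Backhand → 0; maximin = 0.
Column maxima: Wide → 1, Body → 1; minimax = 1.
0 ≠ 1, so there is no saddle point; optimal play is mixed.
Let the server play Forehand with probability p. Expected payoff against Wide: 1p + 0(1−p) = p; against Body: (-10)p + 1(1−p) = −11p + 1.
Setting these equal: p = −11p + 1 ⇒ 12p = 1 ⇒ p = 1/12, and the value is (1)·(1/12) = 1/12.
For the receiver: with q = P(Wide), equating Forehand's and Backhand's payoffs gives 11q − 10 = −q + 1 ⇒ q = 11/12.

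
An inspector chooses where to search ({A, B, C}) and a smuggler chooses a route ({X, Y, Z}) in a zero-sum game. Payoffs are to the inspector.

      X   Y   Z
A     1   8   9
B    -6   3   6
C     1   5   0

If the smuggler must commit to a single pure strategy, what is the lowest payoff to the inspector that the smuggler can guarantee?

Column maxima: X → 1, Y → 8, Z → 9.
The smallest of these is 1.

1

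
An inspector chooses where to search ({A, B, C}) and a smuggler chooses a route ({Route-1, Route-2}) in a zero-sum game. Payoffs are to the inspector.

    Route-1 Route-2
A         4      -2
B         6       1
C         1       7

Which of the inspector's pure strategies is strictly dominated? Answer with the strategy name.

B gives a strictly higher payoff than A against every column: 6 > 4, 1 > -2.
So A is strictly dominated and the inspector never plays it.

A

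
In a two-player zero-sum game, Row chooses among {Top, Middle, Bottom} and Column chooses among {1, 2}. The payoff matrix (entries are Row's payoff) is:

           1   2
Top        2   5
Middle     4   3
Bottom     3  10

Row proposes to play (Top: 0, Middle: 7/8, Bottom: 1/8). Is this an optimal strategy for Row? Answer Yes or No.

Yes

Against 1 this mix gives (7/8)·4 + (1/8)·3 = 31/8.
Against 2 this mix gives (7/8)·3 + (1/8)·10 = 31/8.
All of Column's active replies (1, 2) yield 31/8, and no column does worse for Row. The mix makes Column indifferent and guarantees 31/8, so it is optimal.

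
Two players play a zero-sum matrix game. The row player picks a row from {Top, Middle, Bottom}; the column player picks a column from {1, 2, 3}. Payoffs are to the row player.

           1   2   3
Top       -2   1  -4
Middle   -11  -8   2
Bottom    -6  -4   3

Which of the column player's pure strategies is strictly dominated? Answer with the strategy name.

1 holds the row player's payoff strictly below 2 in every row: -2 < 1, -11 < -8, -6 < -4.
So 2 is strictly dominated for the column player.

2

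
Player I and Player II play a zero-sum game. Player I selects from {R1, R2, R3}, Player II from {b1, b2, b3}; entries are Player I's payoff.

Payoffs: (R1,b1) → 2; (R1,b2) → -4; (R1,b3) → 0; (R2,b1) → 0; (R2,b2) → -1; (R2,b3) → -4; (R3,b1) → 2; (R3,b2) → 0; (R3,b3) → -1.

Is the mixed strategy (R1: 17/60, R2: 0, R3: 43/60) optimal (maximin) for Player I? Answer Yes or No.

Against b1 this mix gives (17/60)·2 + (43/60)·2 = 2.
Against b2 this mix gives (17/60)·(-4) + (43/60)·0 = -17/15.
Against b3 this mix gives (17/60)·0 + (43/60)·(-1) = -43/60.
Player II will play b2, holding Player I to -17/15. Shifting weight toward the row that does better against b2 would raise this floor (the equalizing mix achieves -4/5 against both b2 and b3), so the proposed strategy is not optimal.

No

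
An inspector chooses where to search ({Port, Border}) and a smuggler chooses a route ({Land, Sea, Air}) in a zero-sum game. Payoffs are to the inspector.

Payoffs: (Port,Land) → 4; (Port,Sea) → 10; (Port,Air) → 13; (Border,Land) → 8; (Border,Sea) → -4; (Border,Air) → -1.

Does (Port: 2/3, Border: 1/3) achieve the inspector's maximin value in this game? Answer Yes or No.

Yes

Against Land this mix gives (2/3)·4 + (1/3)·8 = 16/3.
Against Sea this mix gives (2/3)·10 + (1/3)·(-4) = 16/3.
Against Air this mix gives (2/3)·13 + (1/3)·(-1) = 25/3.
All of the smuggler's active replies (Land, Sea) yield 16/3, and no column does worse for the inspector. The mix makes the smuggler indifferent and guarantees 16/3, so it is optimal.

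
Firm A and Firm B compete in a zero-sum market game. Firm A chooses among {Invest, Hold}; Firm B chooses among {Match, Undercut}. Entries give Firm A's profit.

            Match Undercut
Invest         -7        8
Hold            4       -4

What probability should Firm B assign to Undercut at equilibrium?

11/23

Row minima: Invest → -7, Hold → -4; maximin = -4.
Column maxima: Match → 4, Undercut → 8; minimax = 4.
-4 ≠ 4, so there is no saddle point; optimal play is mixed.
Let Firm A play Invest with probability p. Expected payoff against Match: (-7)p + 4(1−p) = −11p + 4; against Undercut: 8p + (-4)(1−p) = 12p − 4.
Setting these equal: −11p + 4 = 12p − 4 ⇒ −23p = -8 ⇒ p = 8/23, and the value is (-11)·(8/23) + 4 = 4/23.
For Firm B: with q = P(Match), equating Invest's and Hold's payoffs gives −15q + 8 = 8q − 4 ⇒ q = 12/23.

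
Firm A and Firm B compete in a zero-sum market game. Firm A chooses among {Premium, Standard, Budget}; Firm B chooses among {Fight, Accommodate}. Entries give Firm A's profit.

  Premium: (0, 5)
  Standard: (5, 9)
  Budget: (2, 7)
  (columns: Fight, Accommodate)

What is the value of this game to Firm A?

5

Row minima: Premium → 0, Standard → 5, Budget → 2; maximin = 5.
Column maxima: Fight → 5, Accommodate → 9; minimax = 5.
Since maximin = minimax = 5, there is a saddle point and the value is 5.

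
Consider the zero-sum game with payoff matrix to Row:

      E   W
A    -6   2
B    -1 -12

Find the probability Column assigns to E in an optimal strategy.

Row minima: A → -6, B → -12; maximin = -6.
Column maxima: E → -1, W → 2; minimax = -1.
-6 ≠ -1, so there is no saddle point; optimal play is mixed.
Let Row play A with probability p. Expected payoff against E: (-6)p + (-1)(1−p) = −5p − 1; against W: 2p + (-12)(1−p) = 14p − 12.
Setting these equal: −5p − 1 = 14p − 12 ⇒ −19p = -11 ⇒ p = 11/19, and the value is (-5)·(11/19) − 1 = -74/19.
For Column: with q = P(E), equating A's and B's payoffs gives −8q + 2 = 11q − 12 ⇒ q = 14/19.

14/19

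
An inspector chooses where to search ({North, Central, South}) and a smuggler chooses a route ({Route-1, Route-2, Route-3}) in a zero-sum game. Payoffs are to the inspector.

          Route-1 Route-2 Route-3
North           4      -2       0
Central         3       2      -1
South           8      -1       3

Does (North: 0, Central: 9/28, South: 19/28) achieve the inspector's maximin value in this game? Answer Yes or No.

Against Route-1 this mix gives (9/28)·3 + (19/28)·8 = 179/28.
Against Route-2 this mix gives (9/28)·2 + (19/28)·(-1) = -1/28.
Against Route-3 this mix gives (9/28)·(-1) + (19/28)·3 = 12/7.
The smuggler will play Route-2, holding the inspector to -1/28. Shifting weight toward the row that does better against Route-2 would raise this floor (the equalizing mix achieves 5/7 against both Route-2 and Route-3), so the proposed strategy is not optimal.

No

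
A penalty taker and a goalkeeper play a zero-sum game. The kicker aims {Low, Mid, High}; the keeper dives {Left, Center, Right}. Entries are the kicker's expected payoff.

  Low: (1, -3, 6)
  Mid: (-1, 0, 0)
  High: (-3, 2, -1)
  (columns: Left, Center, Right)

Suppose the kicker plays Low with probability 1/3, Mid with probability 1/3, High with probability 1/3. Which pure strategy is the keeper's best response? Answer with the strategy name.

Left

If the keeper plays Left, the kicker's expected payoff is (1/3)·1 + (1/3)·(-1) + (1/3)·(-3) = -1.
If the keeper plays Center, the kicker's expected payoff is (1/3)·(-3) + (1/3)·0 + (1/3)·2 = -1/3.
If the keeper plays Right, the kicker's expected payoff is (1/3)·6 + (1/3)·0 + (1/3)·(-1) = 5/3.
The keeper minimizes the kicker's payoff; the smallest is -1, so the best response is Left.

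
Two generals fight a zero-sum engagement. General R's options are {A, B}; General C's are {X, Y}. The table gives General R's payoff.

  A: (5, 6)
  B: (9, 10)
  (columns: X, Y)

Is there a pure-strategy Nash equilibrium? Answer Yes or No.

Yes

Row minima: A → 5, B → 9; maximin = 9.
Column maxima: X → 9, Y → 10; minimax = 9.
maximin = minimax = 9, so a saddle point exists.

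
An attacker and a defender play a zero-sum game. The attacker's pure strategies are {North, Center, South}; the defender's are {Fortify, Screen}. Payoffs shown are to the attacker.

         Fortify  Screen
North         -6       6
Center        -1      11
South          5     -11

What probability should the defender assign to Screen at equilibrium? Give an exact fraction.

3/14

Row minima: North → -6, Center → -1, South → -11; maximin = -1.
Column maxima: Fortify → 5, Screen → 11; minimax = 5.
-1 ≠ 5, so there is no saddle point; optimal play is mixed.
North is strictly dominated by Center, so the attacker never plays it.
On the remaining 2×2 (Center, South vs Fortify, Screen):
Let the attacker play Center with probability p. Expected payoff against Fortify: (-1)p + 5(1−p) = −6p + 5; against Screen: 11p + (-11)(1−p) = 22p − 11.
Setting these equal: −6p + 5 = 22p − 11 ⇒ −28p = -16 ⇒ p = 4/7, and the value is (-6)·(4/7) + 5 = 11/7.
For the defender: with q = P(Fortify), equating Center's and South's payoffs gives −12q + 11 = 16q − 11 ⇒ q = 11/14.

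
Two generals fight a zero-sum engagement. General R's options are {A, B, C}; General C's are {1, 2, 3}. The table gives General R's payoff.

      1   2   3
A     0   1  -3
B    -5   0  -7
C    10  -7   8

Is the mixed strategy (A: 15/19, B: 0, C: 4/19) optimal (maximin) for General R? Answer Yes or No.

Yes

Against 1 this mix gives (15/19)·0 + (4/19)·10 = 40/19.
Against 2 this mix gives (15/19)·1 + (4/19)·(-7) = -13/19.
Against 3 this mix gives (15/19)·(-3) + (4/19)·8 = -13/19.
All of General C's active replies (2, 3) yield -13/19, and no column does worse for General R. The mix makes General C indifferent and guarantees -13/19, so it is optimal.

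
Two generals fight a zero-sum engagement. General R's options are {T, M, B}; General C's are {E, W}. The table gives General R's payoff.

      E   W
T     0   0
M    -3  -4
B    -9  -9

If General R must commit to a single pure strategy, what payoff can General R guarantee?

Row minima: T → 0, M → -4, B → -9.
The best of these is 0.

0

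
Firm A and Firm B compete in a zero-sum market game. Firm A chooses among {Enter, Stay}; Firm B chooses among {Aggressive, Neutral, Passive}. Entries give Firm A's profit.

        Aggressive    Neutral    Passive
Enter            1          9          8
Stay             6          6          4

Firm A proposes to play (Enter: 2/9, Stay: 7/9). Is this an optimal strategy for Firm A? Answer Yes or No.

Against Aggressive this mix gives (2/9)·1 + (7/9)·6 = 44/9.
Against Neutral this mix gives (2/9)·9 + (7/9)·6 = 20/3.
Against Passive this mix gives (2/9)·8 + (7/9)·4 = 44/9.
All of Firm B's active replies (Aggressive, Passive) yield 44/9, and no column does worse for Firm A. The mix makes Firm B indifferent and guarantees 44/9, so it is optimal.

Yes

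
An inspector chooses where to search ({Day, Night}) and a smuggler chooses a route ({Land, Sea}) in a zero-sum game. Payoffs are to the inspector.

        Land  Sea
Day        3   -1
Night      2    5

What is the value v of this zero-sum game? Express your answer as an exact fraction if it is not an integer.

17/7

Row minima: Day → -1, Night → 2; maximin = 2.
Column maxima: Land → 3, Sea → 5; minimax = 3.
2 ≠ 3, so there is no saddle point; optimal play is mixed.
Let the inspector play Day with probability p. Expected payoff against Land: 3p + 2(1−p) = p + 2; against Sea: (-1)p + 5(1−p) = −6p + 5.
Setting these equal: p + 2 = −6p + 5 ⇒ 7p = 3 ⇒ p = 3/7, and the value is (1)·(3/7) + 2 = 17/7.
For the smuggler: with q = P(Land), equating Day's and Night's payoffs gives 4q − 1 = −3q + 5 ⇒ q = 6/7.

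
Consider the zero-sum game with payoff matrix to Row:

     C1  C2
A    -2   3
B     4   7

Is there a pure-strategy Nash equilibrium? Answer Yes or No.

Yes

Row minima: A → -2, B → 4; maximin = 4.
Column maxima: C1 → 4, C2 → 7; minimax = 4.
maximin = minimax = 4, so a saddle point exists.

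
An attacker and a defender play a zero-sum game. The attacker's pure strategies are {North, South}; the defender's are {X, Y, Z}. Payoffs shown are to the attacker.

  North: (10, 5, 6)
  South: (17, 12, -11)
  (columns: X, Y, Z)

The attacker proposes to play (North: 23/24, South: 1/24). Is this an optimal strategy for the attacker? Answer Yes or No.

Against X this mix gives (23/24)·10 + (1/24)·17 = 247/24.
Against Y this mix gives (23/24)·5 + (1/24)·12 = 127/24.
Against Z this mix gives (23/24)·6 + (1/24)·(-11) = 127/24.
All of the defender's active replies (Y, Z) yield 127/24, and no column does worse for the attacker. The mix makes the defender indifferent and guarantees 127/24, so it is optimal.

Yes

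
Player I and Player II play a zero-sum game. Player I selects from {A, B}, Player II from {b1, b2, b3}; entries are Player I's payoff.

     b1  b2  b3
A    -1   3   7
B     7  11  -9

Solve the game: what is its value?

Row minima: A → -1, B → -9; maximin = -1.
Column maxima: b1 → 7, b2 → 11, b3 → 7; minimax = 7.
-1 ≠ 7, so there is no saddle point; optimal play is mixed.
b2 is strictly dominated by b1 (it gives Player I strictly more in every row), so Player II never plays it.
On the remaining 2×2 (A, B vs b1, b3):
Let Player I play A with probability p. Expected payoff against b1: (-1)p + 7(1−p) = −8p + 7; against b3: 7p + (-9)(1−p) = 16p − 9.
Setting these equal: −8p + 7 = 16p − 9 ⇒ −24p = -16 ⇒ p = 2/3, and the value is (-8)·(2/3) + 7 = 5/3.
For Player II: with q = P(b1), equating A's and B's payoffs gives −8q + 7 = 16q − 9 ⇒ q = 2/3.

5/3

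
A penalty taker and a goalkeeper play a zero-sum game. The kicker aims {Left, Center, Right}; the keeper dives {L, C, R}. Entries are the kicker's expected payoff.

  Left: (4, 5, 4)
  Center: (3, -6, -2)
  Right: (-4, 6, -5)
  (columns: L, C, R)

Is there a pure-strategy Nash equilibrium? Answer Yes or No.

Row minima: Left → 4, Center → -6, Right → -5; maximin = 4.
Column maxima: L → 4, C → 6, R → 4; minimax = 4.
maximin = minimax = 4, so a saddle point exists.

Yes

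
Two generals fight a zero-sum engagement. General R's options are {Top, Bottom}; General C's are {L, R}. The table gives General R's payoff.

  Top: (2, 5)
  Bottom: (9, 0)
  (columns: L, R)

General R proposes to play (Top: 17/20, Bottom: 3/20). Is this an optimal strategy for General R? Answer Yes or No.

No

Against L this mix gives (17/20)·2 + (3/20)·9 = 61/20.
Against R this mix gives (17/20)·5 + (3/20)·0 = 17/4.
General C will play L, holding General R to 61/20. Shifting weight toward the row that does better against L would raise this floor (the equalizing mix achieves 15/4 against both L and R), so the proposed strategy is not optimal.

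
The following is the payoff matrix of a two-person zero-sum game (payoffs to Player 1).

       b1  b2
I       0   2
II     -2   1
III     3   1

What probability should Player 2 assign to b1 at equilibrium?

1/4

Row minima: I → 0, II → -2, III → 1; maximin = 1.
Column maxima: b1 → 3, b2 → 2; minimax = 2.
1 ≠ 2, so there is no saddle point; optimal play is mixed.
II is strictly dominated by I, so Player 1 never plays it.
On the remaining 2×2 (I, III vs b1, b2):
Let Player 1 play I with probability p. Expected payoff against b1: 0p + 3(1−p) = −3p + 3; against b2: 2p + 1(1−p) = p + 1.
Setting these equal: −3p + 3 = p + 1 ⇒ −4p = -2 ⇒ p = 1/2, and the value is (-3)·(1/2) + 3 = 3/2.
For Player 2: with q = P(b1), equating I's and III's payoffs gives −2q + 2 = 2q + 1 ⇒ q = 1/4.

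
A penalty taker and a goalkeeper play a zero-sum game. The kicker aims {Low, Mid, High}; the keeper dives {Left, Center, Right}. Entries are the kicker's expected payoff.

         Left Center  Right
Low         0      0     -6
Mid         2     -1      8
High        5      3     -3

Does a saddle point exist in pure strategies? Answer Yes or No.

No

Row minima: Low → -6, Mid → -1, High → -3; maximin = -1.
Column maxima: Left → 5, Center → 3, Right → 8; minimax = 3.
-1 ≠ 3, so no pure-strategy equilibrium exists.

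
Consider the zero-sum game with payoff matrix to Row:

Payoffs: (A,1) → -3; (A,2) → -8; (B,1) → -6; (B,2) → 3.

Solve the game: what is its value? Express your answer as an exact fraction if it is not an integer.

-57/14

Row minima: A → -8, B → -6; maximin = -6.
Column maxima: 1 → -3, 2 → 3; minimax = -3.
-6 ≠ -3, so there is no saddle point; optimal play is mixed.
Let Row play A with probability p. Expected payoff against 1: (-3)p + (-6)(1−p) = 3p − 6; against 2: (-8)p + 3(1−p) = −11p + 3.
Setting these equal: 3p − 6 = −11p + 3 ⇒ 14p = 9 ⇒ p = 9/14, and the value is (3)·(9/14) − 6 = -57/14.
For Column: with q = P(1), equating A's and B's payoffs gives 5q − 8 = −9q + 3 ⇒ q = 11/14.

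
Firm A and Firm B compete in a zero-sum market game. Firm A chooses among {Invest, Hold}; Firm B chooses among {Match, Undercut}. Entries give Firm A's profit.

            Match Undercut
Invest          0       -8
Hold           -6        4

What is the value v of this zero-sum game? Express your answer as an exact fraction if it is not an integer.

Row minima: Invest → -8, Hold → -6; maximin = -6.
Column maxima: Match → 0, Undercut → 4; minimax = 0.
-6 ≠ 0, so there is no saddle point; optimal play is mixed.
Let Firm A play Invest with probability p. Expected payoff against Match: 0p + (-6)(1−p) = 6p − 6; against Undercut: (-8)p + 4(1−p) = −12p + 4.
Setting these equal: 6p − 6 = −12p + 4 ⇒ 18p = 10 ⇒ p = 5/9, and the value is (6)·(5/9) − 6 = -8/3.
For Firm B: with q = P(Match), equating Invest's and Hold's payoffs gives 8q − 8 = −10q + 4 ⇒ q = 2/3.

-8/3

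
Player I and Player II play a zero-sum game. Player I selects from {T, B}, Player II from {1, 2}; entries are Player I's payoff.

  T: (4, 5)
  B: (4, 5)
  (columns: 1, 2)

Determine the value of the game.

Row minima: T → 4, B → 4; maximin = 4.
Column maxima: 1 → 4, 2 → 5; minimax = 4.
Since maximin = minimax = 4, there is a saddle point and the value is 4.

4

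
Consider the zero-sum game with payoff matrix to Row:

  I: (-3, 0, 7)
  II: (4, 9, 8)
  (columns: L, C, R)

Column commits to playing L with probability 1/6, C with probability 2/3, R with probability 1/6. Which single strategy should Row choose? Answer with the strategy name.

Expected payoff of I: (1/6)·(-3) + (2/3)·0 + (1/6)·7 = 2/3.
Expected payoff of II: (1/6)·4 + (2/3)·9 + (1/6)·8 = 8.
The largest is 8, so Row's best response is II.

II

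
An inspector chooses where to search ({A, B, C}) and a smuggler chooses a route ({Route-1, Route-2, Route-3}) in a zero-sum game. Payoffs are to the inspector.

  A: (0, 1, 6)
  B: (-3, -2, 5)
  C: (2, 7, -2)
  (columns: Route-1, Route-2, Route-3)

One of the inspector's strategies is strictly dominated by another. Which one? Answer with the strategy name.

B

A gives a strictly higher payoff than B against every column: 0 > -3, 1 > -2, 6 > 5.
So B is strictly dominated and the inspector never plays it.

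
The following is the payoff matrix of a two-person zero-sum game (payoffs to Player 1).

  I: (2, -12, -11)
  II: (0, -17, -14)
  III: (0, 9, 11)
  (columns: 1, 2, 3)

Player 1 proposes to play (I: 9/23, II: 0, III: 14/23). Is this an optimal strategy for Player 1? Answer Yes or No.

Yes

Against 1 this mix gives (9/23)·2 + (14/23)·0 = 18/23.
Against 2 this mix gives (9/23)·(-12) + (14/23)·9 = 18/23.
Against 3 this mix gives (9/23)·(-11) + (14/23)·11 = 55/23.
All of Player 2's active replies (1, 2) yield 18/23, and no column does worse for Player 1. The mix makes Player 2 indifferent and guarantees 18/23, so it is optimal.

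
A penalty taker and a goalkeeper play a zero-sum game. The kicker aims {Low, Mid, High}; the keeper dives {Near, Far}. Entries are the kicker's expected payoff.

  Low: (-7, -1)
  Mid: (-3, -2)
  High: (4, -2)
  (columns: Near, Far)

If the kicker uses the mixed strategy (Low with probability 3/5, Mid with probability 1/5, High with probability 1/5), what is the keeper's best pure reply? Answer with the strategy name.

Near

If the keeper plays Near, the kicker's expected payoff is (3/5)·(-7) + (1/5)·(-3) + (1/5)·4 = -4.
If the keeper plays Far, the kicker's expected payoff is (3/5)·(-1) + (1/5)·(-2) + (1/5)·(-2) = -7/5.
The keeper minimizes the kicker's payoff; the smallest is -4, so the best response is Near.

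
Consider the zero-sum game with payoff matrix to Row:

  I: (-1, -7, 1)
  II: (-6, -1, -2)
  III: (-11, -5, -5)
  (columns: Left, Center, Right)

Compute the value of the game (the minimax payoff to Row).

-41/11

Row minima: I → -7, II → -6, III → -11; maximin = -6.
Column maxima: Left → -1, Center → -1, Right → 1; minimax = -1.
-6 ≠ -1, so there is no saddle point; optimal play is mixed.
III is strictly dominated by II, so Row never plays it.
Right is strictly dominated by Left (it gives Row strictly more in every row), so Column never plays it.
On the remaining 2×2 (I, II vs Left, Center):
Let Row play I with probability p. Expected payoff against Left: (-1)p + (-6)(1−p) = 5p − 6; against Center: (-7)p + (-1)(1−p) = −6p − 1.
Setting these equal: 5p − 6 = −6p − 1 ⇒ 11p = 5 ⇒ p = 5/11, and the value is (5)·(5/11) − 6 = -41/11.
For Column: with q = P(Left), equating I's and II's payoffs gives 6q − 7 = −5q − 1 ⇒ q = 6/11.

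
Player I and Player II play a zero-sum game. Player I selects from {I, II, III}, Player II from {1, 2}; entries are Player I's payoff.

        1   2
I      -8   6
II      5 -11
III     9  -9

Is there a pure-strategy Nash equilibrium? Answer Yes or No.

No

Row minima: I → -8, II → -11, III → -9; maximin = -8.
Column maxima: 1 → 9, 2 → 6; minimax = 6.
-8 ≠ 6, so no pure-strategy equilibrium exists.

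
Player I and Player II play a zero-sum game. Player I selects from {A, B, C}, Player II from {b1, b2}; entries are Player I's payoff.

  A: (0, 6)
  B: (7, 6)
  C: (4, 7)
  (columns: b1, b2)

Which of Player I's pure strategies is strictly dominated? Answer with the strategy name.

A

C gives a strictly higher payoff than A against every column: 4 > 0, 7 > 6.
So A is strictly dominated and Player I never plays it.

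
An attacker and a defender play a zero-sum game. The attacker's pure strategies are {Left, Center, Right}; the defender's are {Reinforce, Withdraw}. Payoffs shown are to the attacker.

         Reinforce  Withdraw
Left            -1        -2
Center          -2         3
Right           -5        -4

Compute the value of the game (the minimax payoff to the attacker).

-7/6

Row minima: Left → -2, Center → -2, Right → -5; maximin = -2.
Column maxima: Reinforce → -1, Withdraw → 3; minimax = -1.
-2 ≠ -1, so there is no saddle point; optimal play is mixed.
Right is strictly dominated by Left, so the attacker never plays it.
On the remaining 2×2 (Left, Center vs Reinforce, Withdraw):
Let the attacker play Left with probability p. Expected payoff against Reinforce: (-1)p + (-2)(1−p) = p − 2; against Withdraw: (-2)p + 3(1−p) = −5p + 3.
Setting these equal: p − 2 = −5p + 3 ⇒ 6p = 5 ⇒ p = 5/6, and the value is (1)·(5/6) − 2 = -7/6.
For the defender: with q = P(Reinforce), equating Left's and Center's payoffs gives q − 2 = −5q + 3 ⇒ q = 5/6.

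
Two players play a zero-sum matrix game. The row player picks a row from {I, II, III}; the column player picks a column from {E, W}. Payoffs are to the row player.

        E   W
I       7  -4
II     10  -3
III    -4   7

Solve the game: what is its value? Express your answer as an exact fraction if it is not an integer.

29/12

Row minima: I → -4, II → -3, III → -4; maximin = -3.
Column maxima: E → 10, W → 7; minimax = 7.
-3 ≠ 7, so there is no saddle point; optimal play is mixed.
I is strictly dominated by II, so the row player never plays it.
On the remaining 2×2 (II, III vs E, W):
Let the row player play II with probability p. Expected payoff against E: 10p + (-4)(1−p) = 14p − 4; against W: (-3)p + 7(1−p) = −10p + 7.
Setting these equal: 14p − 4 = −10p + 7 ⇒ 24p = 11 ⇒ p = 11/24, and the value is (14)·(11/24) − 4 = 29/12.
For the column player: with q = P(E), equating II's and III's payoffs gives 13q − 3 = −11q + 7 ⇒ q = 5/12.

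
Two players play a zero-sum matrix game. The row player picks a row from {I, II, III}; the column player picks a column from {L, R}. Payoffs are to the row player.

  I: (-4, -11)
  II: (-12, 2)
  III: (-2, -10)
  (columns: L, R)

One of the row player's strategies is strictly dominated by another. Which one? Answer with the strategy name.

III gives a strictly higher payoff than I against every column: -2 > -4, -10 > -11.
So I is strictly dominated and the row player never plays it.

I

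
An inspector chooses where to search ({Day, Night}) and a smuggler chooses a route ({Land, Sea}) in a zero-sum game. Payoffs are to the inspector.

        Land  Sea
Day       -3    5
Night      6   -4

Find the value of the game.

1

Row minima: Day → -3, Night → -4; maximin = -3.
Column maxima: Land → 6, Sea → 5; minimax = 5.
-3 ≠ 5, so there is no saddle point; optimal play is mixed.
Let the inspector play Day with probability p. Expected payoff against Land: (-3)p + 6(1−p) = −9p + 6; against Sea: 5p + (-4)(1−p) = 9p − 4.
Setting these equal: −9p + 6 = 9p − 4 ⇒ −18p = -10 ⇒ p = 5/9, and the value is (-9)·(5/9) + 6 = 1.
For the smuggler: with q = P(Land), equating Day's and Night's payoffs gives −8q + 5 = 10q − 4 ⇒ q = 1/2.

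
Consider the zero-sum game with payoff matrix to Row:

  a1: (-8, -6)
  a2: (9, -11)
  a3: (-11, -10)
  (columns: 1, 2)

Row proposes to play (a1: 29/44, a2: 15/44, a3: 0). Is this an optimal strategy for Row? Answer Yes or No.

Against 1 this mix gives (29/44)·(-8) + (15/44)·9 = -97/44.
Against 2 this mix gives (29/44)·(-6) + (15/44)·(-11) = -339/44.
Column will play 2, holding Row to -339/44. Shifting weight toward the row that does better against 2 would raise this floor (the equalizing mix achieves -71/11 against both 2 and 1), so the proposed strategy is not optimal.

No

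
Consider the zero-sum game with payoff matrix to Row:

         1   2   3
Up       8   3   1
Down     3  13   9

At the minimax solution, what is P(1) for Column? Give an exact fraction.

8/13

Row minima: Up → 1, Down → 3; maximin = 3.
Column maxima: 1 → 8, 2 → 13, 3 → 9; minimax = 8.
3 ≠ 8, so there is no saddle point; optimal play is mixed.
2 is strictly dominated by 3 (it gives Row strictly more in every row), so Column never plays it.
On the remaining 2×2 (Up, Down vs 1, 3):
Let Row play Up with probability p. Expected payoff against 1: 8p + 3(1−p) = 5p + 3; against 3: 1p + 9(1−p) = −8p + 9.
Setting these equal: 5p + 3 = −8p + 9 ⇒ 13p = 6 ⇒ p = 6/13, and the value is (5)·(6/13) + 3 = 69/13.
For Column: with q = P(1), equating Up's and Down's payoffs gives 7q + 1 = −6q + 9 ⇒ q = 8/13.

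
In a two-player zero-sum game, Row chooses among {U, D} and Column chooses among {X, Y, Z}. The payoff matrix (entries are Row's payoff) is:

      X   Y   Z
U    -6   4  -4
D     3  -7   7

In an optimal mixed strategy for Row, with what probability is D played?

Row minima: U → -6, D → -7; maximin = -6.
Column maxima: X → 3, Y → 4, Z → 7; minimax = 3.
-6 ≠ 3, so there is no saddle point; optimal play is mixed.
Z is strictly dominated by X (it gives Row strictly more in every row), so Column never plays it.
On the remaining 2×2 (U, D vs X, Y):
Let Row play U with probability p. Expected payoff against X: (-6)p + 3(1−p) = −9p + 3; against Y: 4p + (-7)(1−p) = 11p − 7.
Setting these equal: −9p + 3 = 11p − 7 ⇒ −20p = -10 ⇒ p = 1/2, and the value is (-9)·(1/2) + 3 = -3/2.
For Column: with q = P(X), equating U's and D's payoffs gives −10q + 4 = 10q − 7 ⇒ q = 11/20.

1/2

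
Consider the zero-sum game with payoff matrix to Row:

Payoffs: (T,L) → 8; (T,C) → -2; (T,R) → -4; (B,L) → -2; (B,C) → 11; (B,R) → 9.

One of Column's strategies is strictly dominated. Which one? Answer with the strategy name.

C

R holds Row's payoff strictly below C in every row: -4 < -2, 9 < 11.
So C is strictly dominated for Column.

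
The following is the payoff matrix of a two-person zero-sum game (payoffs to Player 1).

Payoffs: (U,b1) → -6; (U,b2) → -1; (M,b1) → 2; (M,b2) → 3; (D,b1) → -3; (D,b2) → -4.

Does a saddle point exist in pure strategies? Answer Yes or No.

Yes

Row minima: U → -6, M → 2, D → -4; maximin = 2.
Column maxima: b1 → 2, b2 → 3; minimax = 2.
maximin = minimax = 2, so a saddle point exists.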